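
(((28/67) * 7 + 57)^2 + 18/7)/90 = 112922377/2828070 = 39.93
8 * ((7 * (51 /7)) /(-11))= -408 /11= -37.09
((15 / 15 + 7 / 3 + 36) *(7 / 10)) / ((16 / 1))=413 / 240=1.72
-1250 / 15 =-250 / 3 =-83.33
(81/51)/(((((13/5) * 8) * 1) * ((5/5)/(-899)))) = -68.65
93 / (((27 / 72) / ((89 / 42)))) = 11036 / 21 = 525.52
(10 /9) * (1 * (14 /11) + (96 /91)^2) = 2173100 /819819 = 2.65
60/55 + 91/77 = 25/11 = 2.27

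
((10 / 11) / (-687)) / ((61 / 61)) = -10 / 7557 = -0.00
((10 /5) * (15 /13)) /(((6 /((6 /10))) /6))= 18 /13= 1.38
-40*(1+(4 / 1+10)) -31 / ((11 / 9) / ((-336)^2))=-31504584 / 11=-2864053.09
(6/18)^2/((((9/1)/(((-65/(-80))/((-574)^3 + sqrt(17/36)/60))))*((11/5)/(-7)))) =2275*sqrt(17)/917786248408762525897434 + 8604924692000/50988124911597918105413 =0.00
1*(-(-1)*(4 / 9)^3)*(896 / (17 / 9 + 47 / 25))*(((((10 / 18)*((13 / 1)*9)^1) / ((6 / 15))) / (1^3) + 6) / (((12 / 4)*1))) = 15097600 / 12879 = 1172.26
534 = 534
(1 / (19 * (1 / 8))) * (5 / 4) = 10 / 19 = 0.53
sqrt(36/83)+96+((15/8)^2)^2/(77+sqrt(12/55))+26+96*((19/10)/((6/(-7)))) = -89.98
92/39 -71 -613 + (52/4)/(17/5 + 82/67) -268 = -57198919/60411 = -946.83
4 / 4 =1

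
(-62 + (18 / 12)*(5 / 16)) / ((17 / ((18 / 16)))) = -17721 / 4352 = -4.07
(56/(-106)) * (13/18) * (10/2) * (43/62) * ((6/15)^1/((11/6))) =-0.29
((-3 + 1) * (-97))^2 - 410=37226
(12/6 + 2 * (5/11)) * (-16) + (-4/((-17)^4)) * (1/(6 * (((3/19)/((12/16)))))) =-256576721/5512386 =-46.55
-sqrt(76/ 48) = -sqrt(57)/ 6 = -1.26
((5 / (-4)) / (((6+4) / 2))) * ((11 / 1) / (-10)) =11 / 40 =0.28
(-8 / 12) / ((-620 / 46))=23 / 465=0.05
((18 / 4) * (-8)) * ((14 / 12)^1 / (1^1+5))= -7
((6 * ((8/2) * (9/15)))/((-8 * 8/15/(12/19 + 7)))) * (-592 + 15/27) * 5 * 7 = 81042675/152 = 533175.49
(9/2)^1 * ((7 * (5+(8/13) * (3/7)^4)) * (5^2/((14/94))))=1657239975/62426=26547.27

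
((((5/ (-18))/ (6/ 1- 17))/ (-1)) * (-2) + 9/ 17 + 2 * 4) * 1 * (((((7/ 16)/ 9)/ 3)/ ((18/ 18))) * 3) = 12635/ 30294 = 0.42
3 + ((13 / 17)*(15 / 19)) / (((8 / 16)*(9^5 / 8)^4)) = 3926925943275388535203 / 1308975314425129334241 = 3.00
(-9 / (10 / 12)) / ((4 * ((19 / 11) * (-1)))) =297 / 190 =1.56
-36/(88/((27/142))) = -243/3124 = -0.08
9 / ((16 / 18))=81 / 8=10.12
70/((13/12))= 840/13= 64.62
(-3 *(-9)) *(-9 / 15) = -81 / 5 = -16.20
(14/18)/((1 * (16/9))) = 7/16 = 0.44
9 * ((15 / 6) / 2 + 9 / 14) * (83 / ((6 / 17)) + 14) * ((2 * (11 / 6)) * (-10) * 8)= -8715850 / 7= -1245121.43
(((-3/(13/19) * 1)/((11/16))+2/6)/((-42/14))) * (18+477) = 12965/13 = 997.31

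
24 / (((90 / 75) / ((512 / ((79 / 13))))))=133120 / 79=1685.06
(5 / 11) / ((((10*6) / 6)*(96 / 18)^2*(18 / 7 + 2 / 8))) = 63 / 111232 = 0.00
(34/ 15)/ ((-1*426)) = -17/ 3195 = -0.01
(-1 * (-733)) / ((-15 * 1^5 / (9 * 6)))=-13194 / 5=-2638.80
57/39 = 19/13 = 1.46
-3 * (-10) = 30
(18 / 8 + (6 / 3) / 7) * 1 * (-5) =-355 / 28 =-12.68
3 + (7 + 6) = 16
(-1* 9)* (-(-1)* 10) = -90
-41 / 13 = -3.15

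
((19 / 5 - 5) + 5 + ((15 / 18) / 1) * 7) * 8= 1156 / 15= 77.07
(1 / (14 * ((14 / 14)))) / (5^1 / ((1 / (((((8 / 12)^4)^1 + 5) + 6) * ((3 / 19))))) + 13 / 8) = 2052 / 300643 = 0.01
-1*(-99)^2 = -9801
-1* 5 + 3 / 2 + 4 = 1 / 2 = 0.50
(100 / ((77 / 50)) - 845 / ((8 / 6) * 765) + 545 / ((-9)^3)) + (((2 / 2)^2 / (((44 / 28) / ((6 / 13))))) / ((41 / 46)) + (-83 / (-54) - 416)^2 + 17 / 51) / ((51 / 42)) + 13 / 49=2015579535151645 / 14241391164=141529.68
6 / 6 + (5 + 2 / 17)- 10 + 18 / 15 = -228 / 85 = -2.68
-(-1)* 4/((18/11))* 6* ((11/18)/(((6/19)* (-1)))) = -2299/81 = -28.38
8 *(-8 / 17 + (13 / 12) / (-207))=-40186 / 10557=-3.81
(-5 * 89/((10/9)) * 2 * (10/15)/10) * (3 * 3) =-2403/5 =-480.60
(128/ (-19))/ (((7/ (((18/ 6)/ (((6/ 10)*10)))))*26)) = -32/ 1729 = -0.02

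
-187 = -187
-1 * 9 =-9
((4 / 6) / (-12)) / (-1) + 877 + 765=29557 / 18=1642.06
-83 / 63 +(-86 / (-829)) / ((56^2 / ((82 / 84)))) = -215773463 / 163783872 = -1.32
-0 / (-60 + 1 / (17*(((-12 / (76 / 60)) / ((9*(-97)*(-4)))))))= 0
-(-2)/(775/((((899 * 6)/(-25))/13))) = -348/8125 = -0.04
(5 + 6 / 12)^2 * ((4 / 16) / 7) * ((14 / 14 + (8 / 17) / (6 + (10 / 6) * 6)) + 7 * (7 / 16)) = 19239 / 4352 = 4.42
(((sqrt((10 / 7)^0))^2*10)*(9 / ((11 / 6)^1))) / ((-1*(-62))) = 270 / 341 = 0.79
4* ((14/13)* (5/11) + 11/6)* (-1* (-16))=63776/429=148.66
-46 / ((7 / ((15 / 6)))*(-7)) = 2.35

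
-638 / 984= -319 / 492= -0.65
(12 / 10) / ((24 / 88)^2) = 16.13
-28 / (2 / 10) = -140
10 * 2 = 20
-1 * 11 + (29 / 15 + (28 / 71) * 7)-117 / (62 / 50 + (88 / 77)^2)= -173588329 / 3321735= -52.26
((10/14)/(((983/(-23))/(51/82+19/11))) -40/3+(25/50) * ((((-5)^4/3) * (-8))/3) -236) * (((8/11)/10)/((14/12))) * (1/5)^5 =-117786390772/11201085328125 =-0.01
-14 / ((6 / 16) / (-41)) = 4592 / 3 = 1530.67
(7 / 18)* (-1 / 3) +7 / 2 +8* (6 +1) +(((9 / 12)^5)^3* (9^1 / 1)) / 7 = 12051943791505 / 202937204736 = 59.39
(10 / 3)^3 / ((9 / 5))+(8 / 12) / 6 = 5027 / 243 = 20.69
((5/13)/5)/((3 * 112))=1/4368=0.00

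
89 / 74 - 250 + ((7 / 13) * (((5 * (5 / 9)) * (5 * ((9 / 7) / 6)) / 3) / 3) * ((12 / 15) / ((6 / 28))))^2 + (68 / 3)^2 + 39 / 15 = 109958688643 / 410259330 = 268.02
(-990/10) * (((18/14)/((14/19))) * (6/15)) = -16929/245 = -69.10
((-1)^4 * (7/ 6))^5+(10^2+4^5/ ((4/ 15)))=30654247/ 7776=3942.16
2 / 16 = 1 / 8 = 0.12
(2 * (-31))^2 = 3844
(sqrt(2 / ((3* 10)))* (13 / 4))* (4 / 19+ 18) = 2249* sqrt(15) / 570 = 15.28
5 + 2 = 7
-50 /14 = -25 /7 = -3.57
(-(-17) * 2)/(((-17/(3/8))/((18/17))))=-27/34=-0.79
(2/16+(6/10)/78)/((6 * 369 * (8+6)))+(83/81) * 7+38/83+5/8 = 33133013441/4013362080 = 8.26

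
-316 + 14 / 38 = -5997 / 19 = -315.63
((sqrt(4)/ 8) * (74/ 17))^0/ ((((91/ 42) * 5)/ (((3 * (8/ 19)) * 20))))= 576/ 247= 2.33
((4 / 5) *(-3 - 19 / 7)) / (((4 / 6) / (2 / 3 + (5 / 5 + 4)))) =-272 / 7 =-38.86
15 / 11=1.36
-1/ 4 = -0.25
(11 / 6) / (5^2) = 11 / 150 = 0.07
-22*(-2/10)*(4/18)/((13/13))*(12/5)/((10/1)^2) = 44/1875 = 0.02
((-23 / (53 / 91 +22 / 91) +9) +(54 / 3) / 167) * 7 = -1648192 / 12525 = -131.59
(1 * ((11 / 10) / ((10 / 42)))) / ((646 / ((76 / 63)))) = 11 / 1275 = 0.01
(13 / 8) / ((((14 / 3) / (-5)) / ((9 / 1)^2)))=-15795 / 112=-141.03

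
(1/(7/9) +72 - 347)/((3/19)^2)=-691676/63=-10978.98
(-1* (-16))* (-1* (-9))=144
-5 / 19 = -0.26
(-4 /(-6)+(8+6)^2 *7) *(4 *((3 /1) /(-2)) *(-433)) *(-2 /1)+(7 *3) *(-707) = -7147223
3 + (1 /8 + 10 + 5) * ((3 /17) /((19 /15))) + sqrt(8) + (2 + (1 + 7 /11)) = 11.57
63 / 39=21 / 13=1.62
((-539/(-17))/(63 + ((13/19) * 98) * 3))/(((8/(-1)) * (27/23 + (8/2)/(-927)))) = -945231/73686568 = -0.01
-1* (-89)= 89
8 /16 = 0.50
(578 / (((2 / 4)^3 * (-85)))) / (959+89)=-34 / 655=-0.05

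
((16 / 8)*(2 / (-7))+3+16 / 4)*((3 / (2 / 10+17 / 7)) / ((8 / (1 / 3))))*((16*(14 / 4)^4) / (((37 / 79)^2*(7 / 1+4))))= 3371544225 / 11083424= 304.20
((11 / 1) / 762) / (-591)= -11 / 450342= -0.00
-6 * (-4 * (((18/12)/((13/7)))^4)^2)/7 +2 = 68416563013/26103383072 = 2.62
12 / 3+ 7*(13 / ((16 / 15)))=1429 / 16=89.31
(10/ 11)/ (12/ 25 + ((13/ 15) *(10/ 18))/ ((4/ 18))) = 0.34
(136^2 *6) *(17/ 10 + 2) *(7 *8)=114971136/ 5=22994227.20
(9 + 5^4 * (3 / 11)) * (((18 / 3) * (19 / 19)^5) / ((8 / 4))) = 5922 / 11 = 538.36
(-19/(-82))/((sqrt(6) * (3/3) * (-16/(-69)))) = 437 * sqrt(6)/2624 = 0.41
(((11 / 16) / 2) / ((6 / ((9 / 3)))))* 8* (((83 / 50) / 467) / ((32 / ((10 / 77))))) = 83 / 4184320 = 0.00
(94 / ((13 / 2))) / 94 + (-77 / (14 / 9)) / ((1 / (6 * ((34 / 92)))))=-65545 / 598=-109.61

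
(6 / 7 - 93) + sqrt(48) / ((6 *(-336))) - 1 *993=-1085.15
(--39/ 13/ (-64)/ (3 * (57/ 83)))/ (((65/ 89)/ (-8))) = 7387/ 29640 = 0.25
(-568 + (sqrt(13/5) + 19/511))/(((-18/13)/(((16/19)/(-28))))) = -2515318/203889 + 26 * sqrt(65)/5985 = -12.30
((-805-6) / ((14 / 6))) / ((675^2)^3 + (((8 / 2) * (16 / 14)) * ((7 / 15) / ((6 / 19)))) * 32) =-109485 / 29794300301513739971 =-0.00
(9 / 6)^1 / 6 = 1 / 4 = 0.25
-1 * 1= -1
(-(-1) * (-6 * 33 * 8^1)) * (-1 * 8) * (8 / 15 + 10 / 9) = 104192 / 5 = 20838.40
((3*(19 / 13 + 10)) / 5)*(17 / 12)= 2533 / 260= 9.74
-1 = -1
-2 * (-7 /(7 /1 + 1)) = 7 /4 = 1.75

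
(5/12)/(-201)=-5/2412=-0.00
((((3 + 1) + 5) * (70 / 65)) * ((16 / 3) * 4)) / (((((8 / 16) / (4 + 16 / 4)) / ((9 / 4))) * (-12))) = -8064 / 13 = -620.31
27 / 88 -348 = -30597 / 88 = -347.69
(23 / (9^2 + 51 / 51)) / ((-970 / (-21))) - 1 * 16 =-1272157 / 79540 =-15.99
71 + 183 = 254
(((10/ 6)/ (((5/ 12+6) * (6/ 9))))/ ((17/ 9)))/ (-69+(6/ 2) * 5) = -5/ 1309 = -0.00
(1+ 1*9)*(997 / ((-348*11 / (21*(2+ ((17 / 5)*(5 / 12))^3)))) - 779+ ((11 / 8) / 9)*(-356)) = -9479848735 / 1102464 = -8598.78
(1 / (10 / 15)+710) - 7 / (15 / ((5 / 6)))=6400 / 9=711.11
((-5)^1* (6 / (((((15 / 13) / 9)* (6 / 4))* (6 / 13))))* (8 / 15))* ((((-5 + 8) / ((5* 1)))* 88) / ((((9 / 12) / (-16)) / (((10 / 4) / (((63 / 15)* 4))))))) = 1903616 / 63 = 30216.13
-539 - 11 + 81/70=-38419/70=-548.84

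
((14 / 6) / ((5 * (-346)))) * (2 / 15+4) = -217 / 38925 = -0.01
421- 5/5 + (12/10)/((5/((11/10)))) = 52533/125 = 420.26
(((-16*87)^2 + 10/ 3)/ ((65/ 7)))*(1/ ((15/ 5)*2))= 1565039/ 45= 34778.64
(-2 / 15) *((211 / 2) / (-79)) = 0.18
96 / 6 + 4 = 20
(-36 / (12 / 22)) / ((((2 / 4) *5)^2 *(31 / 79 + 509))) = -0.02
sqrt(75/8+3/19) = 3 * sqrt(6118)/76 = 3.09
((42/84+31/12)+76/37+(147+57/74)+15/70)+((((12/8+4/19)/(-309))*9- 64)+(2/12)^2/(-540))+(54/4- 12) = 892444356557/9853416720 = 90.57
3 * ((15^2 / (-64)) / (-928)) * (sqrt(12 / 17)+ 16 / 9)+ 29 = 675 * sqrt(51) / 504832+ 107723 / 3712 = 29.03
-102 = -102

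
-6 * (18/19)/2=-2.84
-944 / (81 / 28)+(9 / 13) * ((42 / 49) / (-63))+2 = -16734476 / 51597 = -324.33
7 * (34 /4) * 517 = 61523 /2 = 30761.50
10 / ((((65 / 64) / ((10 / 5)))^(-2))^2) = 89253125 / 134217728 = 0.66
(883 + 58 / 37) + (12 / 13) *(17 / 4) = 427364 / 481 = 888.49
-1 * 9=-9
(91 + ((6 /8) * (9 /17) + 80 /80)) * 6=18849 /34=554.38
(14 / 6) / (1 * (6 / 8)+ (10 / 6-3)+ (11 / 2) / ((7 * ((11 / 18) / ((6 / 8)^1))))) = 49 / 8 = 6.12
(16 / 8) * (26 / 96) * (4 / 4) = 13 / 24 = 0.54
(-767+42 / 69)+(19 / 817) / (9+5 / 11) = -78827691 / 102856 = -766.39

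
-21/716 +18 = 12867/716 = 17.97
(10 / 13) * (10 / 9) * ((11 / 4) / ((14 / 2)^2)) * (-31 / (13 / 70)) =-85250 / 10647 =-8.01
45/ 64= 0.70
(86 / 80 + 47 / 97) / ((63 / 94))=94799 / 40740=2.33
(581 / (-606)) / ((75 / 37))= -21497 / 45450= -0.47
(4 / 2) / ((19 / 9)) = 18 / 19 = 0.95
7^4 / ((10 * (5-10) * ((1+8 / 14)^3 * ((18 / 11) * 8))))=-823543 / 871200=-0.95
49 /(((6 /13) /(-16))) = -5096 /3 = -1698.67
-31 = -31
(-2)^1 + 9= 7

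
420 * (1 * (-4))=-1680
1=1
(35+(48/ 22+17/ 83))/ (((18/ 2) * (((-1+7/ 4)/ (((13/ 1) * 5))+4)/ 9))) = 8874840/ 952259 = 9.32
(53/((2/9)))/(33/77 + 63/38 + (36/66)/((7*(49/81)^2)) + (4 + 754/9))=15079862259/5695393657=2.65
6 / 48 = 0.12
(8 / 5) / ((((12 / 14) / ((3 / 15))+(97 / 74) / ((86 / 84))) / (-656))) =-58446976 / 309945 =-188.57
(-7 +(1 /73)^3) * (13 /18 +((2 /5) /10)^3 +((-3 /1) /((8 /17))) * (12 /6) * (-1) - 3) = -2673494166833 /36470343750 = -73.31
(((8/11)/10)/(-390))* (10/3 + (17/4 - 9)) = 17/64350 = 0.00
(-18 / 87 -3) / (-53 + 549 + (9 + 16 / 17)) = -527 / 83143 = -0.01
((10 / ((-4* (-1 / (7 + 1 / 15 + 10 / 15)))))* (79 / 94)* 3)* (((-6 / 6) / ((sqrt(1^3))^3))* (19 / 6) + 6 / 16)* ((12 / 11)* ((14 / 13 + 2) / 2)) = -1534970 / 6721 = -228.38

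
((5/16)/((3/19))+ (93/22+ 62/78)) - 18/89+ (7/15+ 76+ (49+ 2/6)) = 135007063/1018160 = 132.60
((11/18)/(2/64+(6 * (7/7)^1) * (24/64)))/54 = 88/17739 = 0.00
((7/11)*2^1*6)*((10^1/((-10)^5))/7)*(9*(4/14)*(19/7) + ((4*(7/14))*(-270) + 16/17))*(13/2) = 8642829/22907500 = 0.38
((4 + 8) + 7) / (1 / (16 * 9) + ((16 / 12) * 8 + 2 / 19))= 51984 / 29491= 1.76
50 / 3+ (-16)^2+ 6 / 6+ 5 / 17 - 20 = 12952 / 51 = 253.96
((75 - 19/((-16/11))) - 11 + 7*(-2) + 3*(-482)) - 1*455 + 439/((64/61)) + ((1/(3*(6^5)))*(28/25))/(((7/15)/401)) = -110378327/77760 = -1419.47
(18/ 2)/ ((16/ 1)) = 9/ 16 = 0.56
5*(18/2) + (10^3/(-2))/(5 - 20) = 235/3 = 78.33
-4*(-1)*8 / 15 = 32 / 15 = 2.13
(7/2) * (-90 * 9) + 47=-2788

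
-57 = -57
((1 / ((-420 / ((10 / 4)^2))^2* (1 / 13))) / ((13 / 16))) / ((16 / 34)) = 425 / 56448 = 0.01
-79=-79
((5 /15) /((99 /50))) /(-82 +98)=25 /2376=0.01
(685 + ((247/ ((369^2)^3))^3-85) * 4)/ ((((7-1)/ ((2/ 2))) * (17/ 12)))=11100017963014810534550099655114618237267153372074/ 273478703436596781286016948024563058019622547697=40.59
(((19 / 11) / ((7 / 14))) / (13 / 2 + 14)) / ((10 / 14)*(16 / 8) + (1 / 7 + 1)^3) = 13034 / 225951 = 0.06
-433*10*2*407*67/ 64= -59037385/ 16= -3689836.56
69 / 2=34.50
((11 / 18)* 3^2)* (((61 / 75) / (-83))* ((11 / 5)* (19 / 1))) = -140239 / 62250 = -2.25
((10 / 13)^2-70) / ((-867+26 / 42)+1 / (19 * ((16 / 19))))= 3941280 / 49193027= 0.08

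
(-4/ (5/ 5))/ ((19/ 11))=-44/ 19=-2.32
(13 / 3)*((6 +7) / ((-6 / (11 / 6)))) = -1859 / 108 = -17.21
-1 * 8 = -8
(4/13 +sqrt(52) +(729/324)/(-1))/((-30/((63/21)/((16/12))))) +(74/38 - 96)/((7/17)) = -63148021/276640 - 3*sqrt(13)/20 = -228.81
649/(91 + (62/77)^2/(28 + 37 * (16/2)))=311681601/43703620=7.13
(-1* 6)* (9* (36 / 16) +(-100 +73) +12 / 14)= 495 / 14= 35.36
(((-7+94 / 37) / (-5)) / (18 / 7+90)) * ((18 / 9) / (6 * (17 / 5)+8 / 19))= 7315 / 7904088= 0.00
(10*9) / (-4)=-45 / 2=-22.50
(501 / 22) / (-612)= -167 / 4488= -0.04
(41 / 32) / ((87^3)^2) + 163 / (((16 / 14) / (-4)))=-7916279925620263 / 13876038432288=-570.50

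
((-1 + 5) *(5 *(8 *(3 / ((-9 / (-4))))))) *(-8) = -5120 / 3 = -1706.67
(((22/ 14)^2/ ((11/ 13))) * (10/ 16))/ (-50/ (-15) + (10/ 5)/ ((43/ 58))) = 92235/ 304976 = 0.30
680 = 680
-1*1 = -1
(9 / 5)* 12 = 108 / 5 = 21.60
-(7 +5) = -12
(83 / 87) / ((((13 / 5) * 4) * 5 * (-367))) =-83 / 1660308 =-0.00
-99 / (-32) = 99 / 32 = 3.09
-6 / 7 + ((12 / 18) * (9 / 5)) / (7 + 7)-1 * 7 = -272 / 35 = -7.77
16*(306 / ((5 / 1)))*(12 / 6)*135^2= 35691840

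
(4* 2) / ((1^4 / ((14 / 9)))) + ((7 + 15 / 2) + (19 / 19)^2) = 503 / 18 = 27.94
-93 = -93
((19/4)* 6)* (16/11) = 456/11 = 41.45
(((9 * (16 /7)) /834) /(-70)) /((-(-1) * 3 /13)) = -52 /34055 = -0.00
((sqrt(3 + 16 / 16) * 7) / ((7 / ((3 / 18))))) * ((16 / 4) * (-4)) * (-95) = 1520 / 3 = 506.67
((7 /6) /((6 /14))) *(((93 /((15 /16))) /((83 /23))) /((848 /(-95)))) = -663803 /79182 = -8.38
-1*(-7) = 7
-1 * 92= -92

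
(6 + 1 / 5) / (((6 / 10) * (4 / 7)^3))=10633 / 192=55.38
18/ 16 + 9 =81/ 8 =10.12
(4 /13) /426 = 2 /2769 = 0.00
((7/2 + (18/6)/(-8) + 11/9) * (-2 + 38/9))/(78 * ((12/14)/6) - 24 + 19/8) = -43820/47547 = -0.92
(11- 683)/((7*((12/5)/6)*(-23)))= 240/23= 10.43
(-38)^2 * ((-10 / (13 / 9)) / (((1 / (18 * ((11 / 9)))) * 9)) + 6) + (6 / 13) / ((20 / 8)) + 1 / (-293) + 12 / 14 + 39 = -2097429528 / 133315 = -15732.88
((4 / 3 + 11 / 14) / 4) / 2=89 / 336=0.26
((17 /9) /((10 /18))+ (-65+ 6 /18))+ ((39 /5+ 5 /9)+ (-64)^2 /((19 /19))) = 181939 /45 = 4043.09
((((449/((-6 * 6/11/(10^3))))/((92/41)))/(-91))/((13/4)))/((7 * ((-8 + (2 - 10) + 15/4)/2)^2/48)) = 51839744000/1371904989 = 37.79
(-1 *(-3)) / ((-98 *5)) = -3 / 490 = -0.01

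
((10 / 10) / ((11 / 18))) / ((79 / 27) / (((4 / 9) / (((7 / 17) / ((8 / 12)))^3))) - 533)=-2829888 / 919074805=-0.00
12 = 12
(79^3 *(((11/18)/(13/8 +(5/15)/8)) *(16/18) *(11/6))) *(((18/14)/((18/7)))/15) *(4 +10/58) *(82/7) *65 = 7695010542934/246645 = 31198729.12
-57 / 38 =-3 / 2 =-1.50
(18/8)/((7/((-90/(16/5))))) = -2025/224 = -9.04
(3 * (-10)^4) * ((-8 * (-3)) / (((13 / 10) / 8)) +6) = 59940000 / 13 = 4610769.23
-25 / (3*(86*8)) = -0.01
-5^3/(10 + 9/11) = -1375/119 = -11.55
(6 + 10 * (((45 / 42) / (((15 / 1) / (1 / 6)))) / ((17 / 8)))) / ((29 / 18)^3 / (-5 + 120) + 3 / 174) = 14016764880 / 124071899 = 112.97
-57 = -57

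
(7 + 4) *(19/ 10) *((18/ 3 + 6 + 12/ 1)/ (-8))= -627/ 10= -62.70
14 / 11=1.27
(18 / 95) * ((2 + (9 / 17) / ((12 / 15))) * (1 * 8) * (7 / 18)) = 2534 / 1615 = 1.57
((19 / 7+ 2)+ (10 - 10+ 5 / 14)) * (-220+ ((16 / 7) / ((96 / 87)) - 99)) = -315027 / 196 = -1607.28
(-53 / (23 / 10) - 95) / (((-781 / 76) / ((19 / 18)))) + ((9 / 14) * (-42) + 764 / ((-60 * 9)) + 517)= 1214224967 / 2425005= 500.71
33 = 33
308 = 308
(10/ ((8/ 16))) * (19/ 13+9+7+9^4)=1710400/ 13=131569.23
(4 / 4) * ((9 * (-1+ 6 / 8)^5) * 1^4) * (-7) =0.06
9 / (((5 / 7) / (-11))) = -693 / 5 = -138.60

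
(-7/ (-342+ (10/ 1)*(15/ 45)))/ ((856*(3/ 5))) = 35/ 869696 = 0.00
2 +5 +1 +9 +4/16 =69/4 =17.25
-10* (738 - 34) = -7040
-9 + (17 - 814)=-806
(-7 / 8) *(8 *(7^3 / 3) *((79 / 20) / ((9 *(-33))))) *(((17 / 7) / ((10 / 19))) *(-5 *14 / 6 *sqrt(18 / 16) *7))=-428864219 *sqrt(2) / 142560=-4254.39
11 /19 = 0.58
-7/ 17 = -0.41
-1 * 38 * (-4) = 152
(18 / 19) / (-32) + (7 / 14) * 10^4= 1519991 / 304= 4999.97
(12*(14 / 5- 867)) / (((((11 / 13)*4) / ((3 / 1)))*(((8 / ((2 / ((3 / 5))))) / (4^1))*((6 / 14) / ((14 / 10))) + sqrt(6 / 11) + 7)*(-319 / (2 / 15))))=9111648 / 16856725- 13952211*sqrt(66) / 2039663725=0.48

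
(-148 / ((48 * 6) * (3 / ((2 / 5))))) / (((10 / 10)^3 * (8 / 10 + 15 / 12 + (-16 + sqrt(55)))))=740 * sqrt(55) / 1507707 + 1147 / 167523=0.01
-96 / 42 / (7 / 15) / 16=-15 / 49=-0.31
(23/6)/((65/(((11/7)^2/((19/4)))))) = 5566/181545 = 0.03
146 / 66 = 73 / 33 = 2.21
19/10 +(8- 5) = 49/10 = 4.90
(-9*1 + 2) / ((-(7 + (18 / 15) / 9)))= 105 / 107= 0.98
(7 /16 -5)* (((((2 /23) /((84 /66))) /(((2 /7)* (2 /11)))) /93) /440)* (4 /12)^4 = -803 /443543040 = -0.00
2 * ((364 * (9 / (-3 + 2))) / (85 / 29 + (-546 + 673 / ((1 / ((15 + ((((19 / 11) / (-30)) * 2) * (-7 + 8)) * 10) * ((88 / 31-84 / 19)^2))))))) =-310755179592 / 1081027196357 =-0.29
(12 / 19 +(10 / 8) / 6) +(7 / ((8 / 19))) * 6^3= 1637879 / 456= 3591.84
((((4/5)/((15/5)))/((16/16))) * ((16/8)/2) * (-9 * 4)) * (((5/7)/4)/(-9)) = 4/21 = 0.19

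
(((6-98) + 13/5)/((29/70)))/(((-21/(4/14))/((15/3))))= 2980/203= 14.68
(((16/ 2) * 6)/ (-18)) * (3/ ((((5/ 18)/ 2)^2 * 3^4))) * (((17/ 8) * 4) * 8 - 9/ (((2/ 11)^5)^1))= 5789132/ 25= 231565.28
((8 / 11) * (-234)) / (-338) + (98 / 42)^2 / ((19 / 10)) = 82382 / 24453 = 3.37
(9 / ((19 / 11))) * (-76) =-396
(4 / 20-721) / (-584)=901 / 730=1.23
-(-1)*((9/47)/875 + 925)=38040634/41125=925.00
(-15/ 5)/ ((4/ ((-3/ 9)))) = 1/ 4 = 0.25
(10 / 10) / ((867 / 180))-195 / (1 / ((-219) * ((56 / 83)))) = 691142700 / 23987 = 28813.22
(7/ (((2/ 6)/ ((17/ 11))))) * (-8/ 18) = -476/ 33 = -14.42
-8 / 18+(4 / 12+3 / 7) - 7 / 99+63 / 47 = 5744 / 3619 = 1.59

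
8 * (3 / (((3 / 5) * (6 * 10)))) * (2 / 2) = 2 / 3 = 0.67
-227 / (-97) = 227 / 97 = 2.34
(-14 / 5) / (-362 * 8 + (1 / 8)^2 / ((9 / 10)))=576 / 595745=0.00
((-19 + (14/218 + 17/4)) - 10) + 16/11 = -23.23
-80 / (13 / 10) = -800 / 13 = -61.54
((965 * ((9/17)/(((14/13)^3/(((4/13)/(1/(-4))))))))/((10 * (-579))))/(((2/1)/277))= 140439/11662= 12.04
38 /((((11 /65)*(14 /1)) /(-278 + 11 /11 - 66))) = -60515 /11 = -5501.36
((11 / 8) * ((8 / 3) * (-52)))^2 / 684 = 81796 / 1539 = 53.15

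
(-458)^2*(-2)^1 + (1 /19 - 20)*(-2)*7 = -7965726 /19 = -419248.74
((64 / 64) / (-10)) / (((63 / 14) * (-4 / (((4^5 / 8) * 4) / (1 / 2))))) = 256 / 45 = 5.69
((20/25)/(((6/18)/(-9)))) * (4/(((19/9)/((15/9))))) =-1296/19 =-68.21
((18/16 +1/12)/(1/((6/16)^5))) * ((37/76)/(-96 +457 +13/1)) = 86913/7451181056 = 0.00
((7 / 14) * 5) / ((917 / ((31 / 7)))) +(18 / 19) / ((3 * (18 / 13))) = 175729 / 731766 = 0.24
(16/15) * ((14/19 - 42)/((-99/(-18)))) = -25088/3135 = -8.00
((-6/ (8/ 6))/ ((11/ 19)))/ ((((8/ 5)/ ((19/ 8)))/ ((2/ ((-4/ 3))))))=48735/ 2816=17.31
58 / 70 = 29 / 35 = 0.83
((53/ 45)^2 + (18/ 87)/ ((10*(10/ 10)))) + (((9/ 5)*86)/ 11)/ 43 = 1120846/ 645975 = 1.74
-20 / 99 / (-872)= 0.00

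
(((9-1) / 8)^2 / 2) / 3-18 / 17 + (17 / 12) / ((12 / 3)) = -439 / 816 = -0.54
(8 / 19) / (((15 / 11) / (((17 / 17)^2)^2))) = 88 / 285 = 0.31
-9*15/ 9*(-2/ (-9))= -10/ 3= -3.33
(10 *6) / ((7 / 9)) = 540 / 7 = 77.14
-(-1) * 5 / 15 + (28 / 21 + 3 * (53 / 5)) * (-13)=-2152 / 5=-430.40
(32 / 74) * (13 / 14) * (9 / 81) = 104 / 2331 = 0.04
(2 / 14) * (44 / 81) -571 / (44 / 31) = -10034531 / 24948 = -402.22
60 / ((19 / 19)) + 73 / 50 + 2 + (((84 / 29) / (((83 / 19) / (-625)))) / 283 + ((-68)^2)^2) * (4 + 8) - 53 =256576504.89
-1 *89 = -89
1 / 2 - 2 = -3 / 2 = -1.50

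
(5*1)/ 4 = 5/ 4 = 1.25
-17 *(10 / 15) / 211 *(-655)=22270 / 633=35.18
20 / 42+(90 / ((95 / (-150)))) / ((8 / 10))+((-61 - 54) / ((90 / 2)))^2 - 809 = -10553495 / 10773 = -979.62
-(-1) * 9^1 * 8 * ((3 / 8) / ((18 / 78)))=117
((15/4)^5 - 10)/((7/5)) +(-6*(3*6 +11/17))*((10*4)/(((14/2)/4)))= -2034.76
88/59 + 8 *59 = 27936/59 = 473.49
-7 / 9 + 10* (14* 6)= 7553 / 9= 839.22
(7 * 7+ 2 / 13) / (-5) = -639 / 65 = -9.83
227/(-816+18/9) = -227/814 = -0.28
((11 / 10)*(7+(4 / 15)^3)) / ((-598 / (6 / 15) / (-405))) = 781737 / 373750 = 2.09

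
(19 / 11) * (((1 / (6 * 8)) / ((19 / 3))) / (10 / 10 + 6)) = 1 / 1232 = 0.00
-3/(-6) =1/2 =0.50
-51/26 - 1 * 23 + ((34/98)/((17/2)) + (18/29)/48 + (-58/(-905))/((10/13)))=-16600688257/668722600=-24.82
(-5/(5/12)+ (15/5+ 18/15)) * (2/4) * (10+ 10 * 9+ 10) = -429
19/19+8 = 9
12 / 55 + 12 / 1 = 672 / 55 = 12.22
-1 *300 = -300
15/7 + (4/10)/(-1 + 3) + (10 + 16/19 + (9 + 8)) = 20073/665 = 30.18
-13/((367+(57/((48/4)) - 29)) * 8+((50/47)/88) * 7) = -26884/5670631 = -0.00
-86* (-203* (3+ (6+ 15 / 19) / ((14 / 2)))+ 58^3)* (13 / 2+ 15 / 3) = -3651206024 / 19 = -192168738.11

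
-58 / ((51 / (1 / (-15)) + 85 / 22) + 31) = 1276 / 16063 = 0.08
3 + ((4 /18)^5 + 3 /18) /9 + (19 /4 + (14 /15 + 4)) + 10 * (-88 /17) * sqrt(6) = 135006337 /10628820 - 880 * sqrt(6) /17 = -114.10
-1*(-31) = 31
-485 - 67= -552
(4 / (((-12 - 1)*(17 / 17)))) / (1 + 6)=-4 / 91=-0.04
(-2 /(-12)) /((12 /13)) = 13 /72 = 0.18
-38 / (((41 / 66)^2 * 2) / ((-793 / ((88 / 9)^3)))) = 98854587 / 2366848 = 41.77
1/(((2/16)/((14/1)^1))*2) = 56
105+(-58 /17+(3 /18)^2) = 62189 /612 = 101.62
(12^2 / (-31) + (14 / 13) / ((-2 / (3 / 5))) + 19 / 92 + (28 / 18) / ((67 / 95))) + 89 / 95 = -3439092947 / 2123898660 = -1.62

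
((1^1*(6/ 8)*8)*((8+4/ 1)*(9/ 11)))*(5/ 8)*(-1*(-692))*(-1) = -280260/ 11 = -25478.18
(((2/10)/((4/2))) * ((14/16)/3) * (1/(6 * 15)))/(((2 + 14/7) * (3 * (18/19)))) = 133/4665600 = 0.00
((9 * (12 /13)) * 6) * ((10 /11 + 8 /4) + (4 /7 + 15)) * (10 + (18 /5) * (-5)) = -7376832 /1001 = -7369.46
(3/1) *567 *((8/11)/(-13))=-13608/143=-95.16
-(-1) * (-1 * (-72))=72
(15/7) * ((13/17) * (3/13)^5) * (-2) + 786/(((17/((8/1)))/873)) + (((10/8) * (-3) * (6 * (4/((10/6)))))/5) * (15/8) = 4389660959553/13595036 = 322887.04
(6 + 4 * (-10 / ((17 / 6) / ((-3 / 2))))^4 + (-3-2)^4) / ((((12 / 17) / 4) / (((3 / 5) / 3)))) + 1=315215446 / 73695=4277.30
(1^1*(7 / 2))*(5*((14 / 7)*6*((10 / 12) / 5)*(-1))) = -35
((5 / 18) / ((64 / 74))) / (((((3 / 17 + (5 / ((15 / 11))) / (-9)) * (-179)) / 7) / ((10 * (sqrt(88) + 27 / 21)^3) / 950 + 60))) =8595285 * sqrt(22) / 80753344 + 3910341411 / 1130546816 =3.96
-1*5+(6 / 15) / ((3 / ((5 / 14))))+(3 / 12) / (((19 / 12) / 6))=-1598 / 399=-4.01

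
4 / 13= 0.31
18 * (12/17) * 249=53784/17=3163.76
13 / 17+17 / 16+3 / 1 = 1313 / 272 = 4.83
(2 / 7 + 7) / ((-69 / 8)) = -136 / 161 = -0.84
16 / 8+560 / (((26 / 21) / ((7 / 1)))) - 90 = 3078.15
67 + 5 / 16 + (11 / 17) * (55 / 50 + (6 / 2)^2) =73.85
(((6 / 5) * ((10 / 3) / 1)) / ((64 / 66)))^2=1089 / 64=17.02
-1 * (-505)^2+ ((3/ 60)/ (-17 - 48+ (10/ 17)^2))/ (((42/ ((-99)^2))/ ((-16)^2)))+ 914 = -166212454441/ 653975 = -254157.20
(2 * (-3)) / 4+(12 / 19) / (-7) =-1.59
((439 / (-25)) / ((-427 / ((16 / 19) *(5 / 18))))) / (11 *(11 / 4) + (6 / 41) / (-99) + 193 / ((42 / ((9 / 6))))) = 791956 / 3057725955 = 0.00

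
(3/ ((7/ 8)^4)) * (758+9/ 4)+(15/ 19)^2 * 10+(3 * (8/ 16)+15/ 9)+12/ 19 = 20286834559/ 5200566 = 3900.89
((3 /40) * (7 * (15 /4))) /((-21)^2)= 1 /224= 0.00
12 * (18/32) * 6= 81/2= 40.50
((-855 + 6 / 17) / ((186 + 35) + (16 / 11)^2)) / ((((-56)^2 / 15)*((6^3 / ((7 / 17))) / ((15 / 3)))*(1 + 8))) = -0.00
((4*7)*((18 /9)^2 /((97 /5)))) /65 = 112 /1261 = 0.09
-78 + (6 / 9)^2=-698 / 9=-77.56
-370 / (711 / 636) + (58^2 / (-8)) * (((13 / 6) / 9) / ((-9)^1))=-24550853 / 76788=-319.72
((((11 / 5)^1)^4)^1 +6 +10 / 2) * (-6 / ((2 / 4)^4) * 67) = -138390912 / 625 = -221425.46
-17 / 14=-1.21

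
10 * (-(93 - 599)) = 5060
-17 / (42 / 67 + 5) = -1139 / 377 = -3.02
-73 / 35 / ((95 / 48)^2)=-168192 / 315875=-0.53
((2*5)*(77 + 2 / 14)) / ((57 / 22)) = 39600 / 133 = 297.74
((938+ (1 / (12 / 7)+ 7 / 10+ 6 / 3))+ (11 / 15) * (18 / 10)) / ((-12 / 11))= -3110591 / 3600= -864.05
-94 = -94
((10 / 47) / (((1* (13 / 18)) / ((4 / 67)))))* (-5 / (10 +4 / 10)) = -4500 / 532181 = -0.01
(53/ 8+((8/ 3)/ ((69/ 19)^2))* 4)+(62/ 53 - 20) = -69016477/ 6055992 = -11.40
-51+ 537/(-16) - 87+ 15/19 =-51915/304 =-170.77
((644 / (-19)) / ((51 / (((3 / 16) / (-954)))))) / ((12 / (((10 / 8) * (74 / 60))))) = 5957 / 354979584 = 0.00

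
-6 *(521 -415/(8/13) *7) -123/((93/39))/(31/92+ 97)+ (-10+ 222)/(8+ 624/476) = 2585774707337/102528780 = 25219.99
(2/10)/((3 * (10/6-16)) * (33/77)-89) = -7/3760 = -0.00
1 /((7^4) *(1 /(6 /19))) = 6 /45619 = 0.00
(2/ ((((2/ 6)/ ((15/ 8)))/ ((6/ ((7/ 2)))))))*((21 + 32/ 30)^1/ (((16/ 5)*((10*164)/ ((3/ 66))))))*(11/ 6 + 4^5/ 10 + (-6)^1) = 418053/ 1154560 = 0.36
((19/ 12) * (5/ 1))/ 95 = 1/ 12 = 0.08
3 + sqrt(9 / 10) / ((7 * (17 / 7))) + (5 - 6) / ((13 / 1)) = 3 * sqrt(10) / 170 + 38 / 13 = 2.98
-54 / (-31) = 54 / 31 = 1.74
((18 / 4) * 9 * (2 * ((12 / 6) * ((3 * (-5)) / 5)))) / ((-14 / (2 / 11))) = 486 / 77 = 6.31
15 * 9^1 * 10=1350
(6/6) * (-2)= -2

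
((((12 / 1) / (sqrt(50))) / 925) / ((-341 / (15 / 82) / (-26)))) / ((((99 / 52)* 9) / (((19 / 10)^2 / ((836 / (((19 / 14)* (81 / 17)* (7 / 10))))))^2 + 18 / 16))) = 47294143677521* sqrt(2) / 39796589344600000000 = 0.00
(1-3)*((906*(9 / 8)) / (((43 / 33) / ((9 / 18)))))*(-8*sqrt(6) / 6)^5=5102592*sqrt(6) / 43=290668.53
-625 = -625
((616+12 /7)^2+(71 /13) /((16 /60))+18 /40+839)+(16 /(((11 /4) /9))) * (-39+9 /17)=453148223013 /1191190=380416.41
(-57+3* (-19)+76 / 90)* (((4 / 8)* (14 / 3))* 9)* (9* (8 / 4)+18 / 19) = -45024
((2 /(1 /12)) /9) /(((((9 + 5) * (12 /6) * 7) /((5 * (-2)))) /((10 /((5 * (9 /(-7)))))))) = 40 /189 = 0.21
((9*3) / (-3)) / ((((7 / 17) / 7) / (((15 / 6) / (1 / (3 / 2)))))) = -2295 / 4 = -573.75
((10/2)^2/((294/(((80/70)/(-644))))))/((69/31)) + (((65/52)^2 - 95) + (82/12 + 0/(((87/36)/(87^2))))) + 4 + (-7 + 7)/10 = -15108196855/182898576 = -82.60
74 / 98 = 37 / 49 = 0.76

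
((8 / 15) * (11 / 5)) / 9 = 0.13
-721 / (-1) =721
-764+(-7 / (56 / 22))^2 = -12103 / 16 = -756.44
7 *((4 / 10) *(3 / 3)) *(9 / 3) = 42 / 5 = 8.40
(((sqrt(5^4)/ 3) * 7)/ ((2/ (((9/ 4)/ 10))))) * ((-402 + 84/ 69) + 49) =-2308.57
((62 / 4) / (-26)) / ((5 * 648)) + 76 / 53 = 12802837 / 8929440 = 1.43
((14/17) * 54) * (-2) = -1512/17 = -88.94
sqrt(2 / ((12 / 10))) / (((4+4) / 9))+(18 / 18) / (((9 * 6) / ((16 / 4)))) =2 / 27+3 * sqrt(15) / 8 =1.53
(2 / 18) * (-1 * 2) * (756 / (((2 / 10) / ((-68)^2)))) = -3884160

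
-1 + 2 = 1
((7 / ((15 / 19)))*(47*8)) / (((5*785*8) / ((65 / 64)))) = 81263 / 753600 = 0.11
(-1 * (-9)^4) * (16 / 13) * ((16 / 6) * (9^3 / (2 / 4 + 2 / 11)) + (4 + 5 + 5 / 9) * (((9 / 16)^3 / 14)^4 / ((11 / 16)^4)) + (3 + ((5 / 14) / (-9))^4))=-113093382456900322673255263 / 4906887747123281920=-23047884.58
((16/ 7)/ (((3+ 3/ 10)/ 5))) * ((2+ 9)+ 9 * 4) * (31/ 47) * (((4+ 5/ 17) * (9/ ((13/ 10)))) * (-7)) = -54312000/ 2431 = -22341.42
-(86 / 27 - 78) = 2020 / 27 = 74.81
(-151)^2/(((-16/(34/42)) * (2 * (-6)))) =387617/4032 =96.14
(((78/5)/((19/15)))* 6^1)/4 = 351/19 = 18.47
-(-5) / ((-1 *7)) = -5 / 7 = -0.71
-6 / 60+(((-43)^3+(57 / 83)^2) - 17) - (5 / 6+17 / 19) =-156137301464 / 1963365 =-79525.36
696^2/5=484416/5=96883.20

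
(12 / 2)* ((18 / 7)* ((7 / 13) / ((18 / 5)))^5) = 7503125 / 6496142328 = 0.00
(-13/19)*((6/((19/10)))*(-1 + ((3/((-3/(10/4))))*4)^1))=8580/361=23.77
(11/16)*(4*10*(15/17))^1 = 825/34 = 24.26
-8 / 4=-2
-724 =-724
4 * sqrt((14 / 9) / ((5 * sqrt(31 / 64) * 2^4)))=4 * 31^(3 / 4) * sqrt(35) / 465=0.67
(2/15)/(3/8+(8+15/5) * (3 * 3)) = 16/11925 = 0.00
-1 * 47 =-47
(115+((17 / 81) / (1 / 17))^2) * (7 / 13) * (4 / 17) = 23465008 / 1449981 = 16.18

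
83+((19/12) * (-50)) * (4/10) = 154/3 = 51.33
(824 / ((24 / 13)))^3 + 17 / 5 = 12003606554 / 135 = 88915604.10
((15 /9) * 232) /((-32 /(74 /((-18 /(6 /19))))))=15.69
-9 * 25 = -225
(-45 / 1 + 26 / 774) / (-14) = 1243 / 387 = 3.21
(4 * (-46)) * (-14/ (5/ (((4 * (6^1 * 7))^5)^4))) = 826288090500170529916986903609957958903268376576/ 5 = 165257618100034105983397400000000000000000000000.00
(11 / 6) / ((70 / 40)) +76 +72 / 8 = 1807 / 21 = 86.05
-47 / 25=-1.88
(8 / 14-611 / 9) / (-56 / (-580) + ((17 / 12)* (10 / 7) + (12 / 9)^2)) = -1229890 / 71219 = -17.27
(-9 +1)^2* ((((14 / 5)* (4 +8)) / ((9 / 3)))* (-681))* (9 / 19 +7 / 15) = -218036224 / 475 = -459023.63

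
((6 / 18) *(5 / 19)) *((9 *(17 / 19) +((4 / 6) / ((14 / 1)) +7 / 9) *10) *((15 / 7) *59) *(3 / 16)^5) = 777344175 / 18548260864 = 0.04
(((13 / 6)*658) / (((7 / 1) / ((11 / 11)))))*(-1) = -203.67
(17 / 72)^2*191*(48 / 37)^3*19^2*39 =16579130048 / 50653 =327307.96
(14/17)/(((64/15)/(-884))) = -1365/8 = -170.62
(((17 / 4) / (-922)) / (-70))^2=289 / 66646585600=0.00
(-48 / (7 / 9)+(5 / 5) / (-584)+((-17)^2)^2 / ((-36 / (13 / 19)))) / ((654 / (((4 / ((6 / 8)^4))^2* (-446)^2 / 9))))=-15028116019158450176 / 1687241738763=-8906913.38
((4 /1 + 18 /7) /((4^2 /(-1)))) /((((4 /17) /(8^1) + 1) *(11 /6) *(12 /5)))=-0.09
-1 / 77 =-0.01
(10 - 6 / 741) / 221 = 2468 / 54587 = 0.05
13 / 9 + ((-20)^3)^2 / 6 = 96000013 / 9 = 10666668.11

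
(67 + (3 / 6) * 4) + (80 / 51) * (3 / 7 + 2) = 1529 / 21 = 72.81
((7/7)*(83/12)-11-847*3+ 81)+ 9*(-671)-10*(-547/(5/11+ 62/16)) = -3677753/508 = -7239.67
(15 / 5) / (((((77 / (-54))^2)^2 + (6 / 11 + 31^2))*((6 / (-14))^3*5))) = -509238576 / 64516790545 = -0.01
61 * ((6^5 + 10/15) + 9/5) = 7117297/15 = 474486.47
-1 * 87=-87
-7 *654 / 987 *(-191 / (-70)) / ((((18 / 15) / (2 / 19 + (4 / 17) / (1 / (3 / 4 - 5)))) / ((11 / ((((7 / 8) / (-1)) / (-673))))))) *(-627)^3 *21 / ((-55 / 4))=49441638512688048 / 1645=30055707302545.93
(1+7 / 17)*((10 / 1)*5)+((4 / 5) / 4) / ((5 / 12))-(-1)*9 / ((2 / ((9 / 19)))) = 1182177 / 16150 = 73.20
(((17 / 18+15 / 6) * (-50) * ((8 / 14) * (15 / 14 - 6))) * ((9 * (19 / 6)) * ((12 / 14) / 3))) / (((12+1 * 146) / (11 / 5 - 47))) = -1119.88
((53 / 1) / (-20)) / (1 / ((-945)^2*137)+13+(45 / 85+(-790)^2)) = -22046465385 / 5192263140561068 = -0.00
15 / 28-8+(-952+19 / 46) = -617629 / 644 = -959.05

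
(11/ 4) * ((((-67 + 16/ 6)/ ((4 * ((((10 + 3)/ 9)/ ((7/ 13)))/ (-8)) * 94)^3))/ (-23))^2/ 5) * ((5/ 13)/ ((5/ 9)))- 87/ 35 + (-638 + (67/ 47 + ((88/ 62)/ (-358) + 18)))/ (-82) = 278230934203907528612364777313073107/ 55008907130886401328395909756859980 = 5.06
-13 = -13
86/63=1.37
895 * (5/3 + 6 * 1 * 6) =101135/3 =33711.67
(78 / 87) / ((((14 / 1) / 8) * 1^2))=104 / 203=0.51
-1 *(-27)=27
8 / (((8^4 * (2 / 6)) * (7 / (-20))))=-0.02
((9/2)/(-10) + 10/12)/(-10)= -0.04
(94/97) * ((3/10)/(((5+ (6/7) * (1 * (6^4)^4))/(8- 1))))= 6909/8209429830713935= 0.00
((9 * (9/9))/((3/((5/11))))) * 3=45/11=4.09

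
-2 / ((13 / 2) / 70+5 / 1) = -0.39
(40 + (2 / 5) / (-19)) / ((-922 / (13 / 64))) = -24687 / 2802880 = -0.01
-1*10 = -10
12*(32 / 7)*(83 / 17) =31872 / 119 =267.83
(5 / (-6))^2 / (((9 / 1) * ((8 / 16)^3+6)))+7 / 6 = 9361 / 7938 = 1.18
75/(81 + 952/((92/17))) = 1725/5909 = 0.29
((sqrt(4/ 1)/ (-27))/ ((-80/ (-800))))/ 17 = -0.04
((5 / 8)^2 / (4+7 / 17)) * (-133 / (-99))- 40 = -758059 / 19008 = -39.88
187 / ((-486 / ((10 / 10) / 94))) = -187 / 45684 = -0.00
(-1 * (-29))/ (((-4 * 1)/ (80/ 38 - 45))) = 23635/ 76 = 310.99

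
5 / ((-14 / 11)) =-55 / 14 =-3.93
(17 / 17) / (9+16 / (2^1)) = 1 / 17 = 0.06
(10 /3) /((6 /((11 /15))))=11 /27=0.41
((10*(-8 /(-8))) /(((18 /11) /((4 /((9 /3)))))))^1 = 220 /27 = 8.15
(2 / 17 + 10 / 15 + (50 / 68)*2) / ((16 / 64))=460 / 51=9.02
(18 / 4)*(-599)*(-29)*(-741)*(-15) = 1737707985 / 2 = 868853992.50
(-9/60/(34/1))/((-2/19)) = 57/1360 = 0.04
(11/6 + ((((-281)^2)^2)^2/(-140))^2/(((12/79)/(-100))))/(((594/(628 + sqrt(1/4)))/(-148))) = 616911267003906057955845365148411892326511187/77616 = 7948248647236472608171580000000000000000.00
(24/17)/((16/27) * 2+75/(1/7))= 648/241519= 0.00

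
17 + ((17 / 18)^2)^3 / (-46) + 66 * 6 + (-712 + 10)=-289.02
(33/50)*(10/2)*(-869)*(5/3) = -9559/2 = -4779.50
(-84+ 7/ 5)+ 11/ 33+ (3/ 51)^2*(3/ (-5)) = -71327/ 867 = -82.27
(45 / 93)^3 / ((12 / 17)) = 19125 / 119164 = 0.16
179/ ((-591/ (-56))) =10024/ 591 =16.96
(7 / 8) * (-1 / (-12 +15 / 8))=7 / 81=0.09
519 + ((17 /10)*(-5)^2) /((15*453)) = 1410659 /2718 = 519.01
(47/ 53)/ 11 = 47/ 583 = 0.08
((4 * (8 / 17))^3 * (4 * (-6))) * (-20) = 15728640 / 4913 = 3201.43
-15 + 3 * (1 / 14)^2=-2937 / 196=-14.98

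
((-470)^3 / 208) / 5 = -2595575 / 26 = -99829.81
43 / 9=4.78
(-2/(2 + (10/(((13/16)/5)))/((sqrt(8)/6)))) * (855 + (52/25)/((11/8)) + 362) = -18.39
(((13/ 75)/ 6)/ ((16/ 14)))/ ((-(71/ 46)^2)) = -48139/ 4536900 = -0.01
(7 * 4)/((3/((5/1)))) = 140/3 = 46.67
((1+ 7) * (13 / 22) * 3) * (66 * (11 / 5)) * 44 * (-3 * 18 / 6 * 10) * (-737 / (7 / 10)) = 60098163840 / 7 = 8585451977.14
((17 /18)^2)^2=83521 /104976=0.80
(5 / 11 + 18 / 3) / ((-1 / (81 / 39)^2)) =-51759 / 1859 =-27.84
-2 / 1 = -2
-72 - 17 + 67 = -22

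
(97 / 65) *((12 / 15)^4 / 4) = 6208 / 40625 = 0.15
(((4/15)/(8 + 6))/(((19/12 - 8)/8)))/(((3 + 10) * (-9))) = 0.00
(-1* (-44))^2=1936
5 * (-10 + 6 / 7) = -320 / 7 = -45.71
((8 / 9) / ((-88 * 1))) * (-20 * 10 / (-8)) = -25 / 99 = -0.25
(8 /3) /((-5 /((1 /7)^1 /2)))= -4 /105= -0.04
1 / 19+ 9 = 172 / 19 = 9.05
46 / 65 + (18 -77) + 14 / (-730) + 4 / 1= -257708 / 4745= -54.31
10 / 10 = 1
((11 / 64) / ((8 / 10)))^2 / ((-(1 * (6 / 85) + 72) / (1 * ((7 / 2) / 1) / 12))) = -1799875 / 9635364864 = -0.00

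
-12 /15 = -4 /5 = -0.80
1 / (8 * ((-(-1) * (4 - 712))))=-1 / 5664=-0.00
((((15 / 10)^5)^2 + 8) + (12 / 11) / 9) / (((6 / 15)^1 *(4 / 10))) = 55576225 / 135168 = 411.16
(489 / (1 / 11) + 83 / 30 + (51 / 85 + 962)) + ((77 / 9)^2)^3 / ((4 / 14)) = 3664249934386 / 2657205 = 1378986.54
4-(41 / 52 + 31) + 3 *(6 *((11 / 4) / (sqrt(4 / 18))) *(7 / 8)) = -1445 / 52 + 2079 *sqrt(2) / 32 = 64.09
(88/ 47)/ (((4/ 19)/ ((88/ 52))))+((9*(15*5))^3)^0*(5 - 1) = 11640/ 611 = 19.05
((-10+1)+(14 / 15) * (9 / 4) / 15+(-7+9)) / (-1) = 6.86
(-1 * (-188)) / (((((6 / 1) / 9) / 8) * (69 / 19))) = 14288 / 23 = 621.22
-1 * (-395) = 395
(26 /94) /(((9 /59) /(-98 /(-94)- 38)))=-148031 /2209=-67.01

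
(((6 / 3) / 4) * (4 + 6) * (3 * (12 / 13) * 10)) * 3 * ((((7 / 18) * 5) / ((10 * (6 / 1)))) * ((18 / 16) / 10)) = 315 / 208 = 1.51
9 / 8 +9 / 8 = 9 / 4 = 2.25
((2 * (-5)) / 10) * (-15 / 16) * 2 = 15 / 8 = 1.88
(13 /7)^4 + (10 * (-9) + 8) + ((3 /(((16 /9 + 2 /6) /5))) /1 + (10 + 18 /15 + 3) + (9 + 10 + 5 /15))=-20163103 /684285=-29.47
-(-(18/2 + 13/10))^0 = -1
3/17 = 0.18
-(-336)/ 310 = 168/ 155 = 1.08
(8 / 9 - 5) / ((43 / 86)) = -74 / 9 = -8.22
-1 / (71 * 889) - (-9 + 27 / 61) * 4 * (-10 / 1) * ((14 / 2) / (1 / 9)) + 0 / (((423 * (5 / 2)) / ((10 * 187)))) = -83029257421 / 3850259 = -21564.59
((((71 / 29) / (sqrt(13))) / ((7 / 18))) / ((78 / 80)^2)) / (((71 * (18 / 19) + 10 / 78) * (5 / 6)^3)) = 111891456 * sqrt(13) / 8565943295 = 0.05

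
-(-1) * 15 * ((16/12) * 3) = 60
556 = 556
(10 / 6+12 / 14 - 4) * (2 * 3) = -8.86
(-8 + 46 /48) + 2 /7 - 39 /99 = -13213 /1848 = -7.15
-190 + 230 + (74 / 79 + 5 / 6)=19799 / 474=41.77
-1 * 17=-17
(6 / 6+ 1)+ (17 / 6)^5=1435409 / 7776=184.59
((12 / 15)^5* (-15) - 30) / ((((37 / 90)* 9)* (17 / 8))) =-4.44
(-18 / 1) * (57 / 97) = -1026 / 97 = -10.58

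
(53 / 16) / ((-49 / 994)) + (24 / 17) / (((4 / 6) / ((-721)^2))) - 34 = 1047903117 / 952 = 1100738.57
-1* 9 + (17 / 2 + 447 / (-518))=-353 / 259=-1.36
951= 951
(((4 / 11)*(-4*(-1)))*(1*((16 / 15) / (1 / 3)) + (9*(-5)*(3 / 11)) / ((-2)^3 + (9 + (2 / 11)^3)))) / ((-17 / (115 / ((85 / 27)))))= 598653936 / 21283405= 28.13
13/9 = 1.44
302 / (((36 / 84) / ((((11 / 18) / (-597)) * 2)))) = -23254 / 16119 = -1.44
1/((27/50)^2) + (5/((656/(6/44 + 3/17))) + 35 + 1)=7052594401/178855776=39.43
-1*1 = -1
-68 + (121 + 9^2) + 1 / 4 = 537 / 4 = 134.25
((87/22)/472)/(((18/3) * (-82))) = -29/1702976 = -0.00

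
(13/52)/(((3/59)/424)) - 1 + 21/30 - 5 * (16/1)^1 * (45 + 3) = -1755.63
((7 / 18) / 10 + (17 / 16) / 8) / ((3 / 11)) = 10879 / 17280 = 0.63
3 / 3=1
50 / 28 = 25 / 14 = 1.79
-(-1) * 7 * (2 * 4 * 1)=56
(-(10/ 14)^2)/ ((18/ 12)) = -50/ 147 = -0.34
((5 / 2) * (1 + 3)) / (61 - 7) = 5 / 27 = 0.19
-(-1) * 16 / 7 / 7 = 16 / 49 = 0.33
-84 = -84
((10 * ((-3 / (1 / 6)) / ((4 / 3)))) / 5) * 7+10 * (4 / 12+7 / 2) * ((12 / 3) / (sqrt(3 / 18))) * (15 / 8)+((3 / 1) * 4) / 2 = -183+575 * sqrt(6) / 2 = 521.23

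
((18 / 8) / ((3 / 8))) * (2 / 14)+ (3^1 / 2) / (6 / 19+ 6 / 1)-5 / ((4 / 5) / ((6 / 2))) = -17.66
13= 13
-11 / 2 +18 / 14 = -4.21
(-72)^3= -373248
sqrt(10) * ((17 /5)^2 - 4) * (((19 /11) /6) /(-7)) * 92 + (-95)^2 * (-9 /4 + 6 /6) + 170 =-44445 /4 - 7866 * sqrt(10) /275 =-11201.70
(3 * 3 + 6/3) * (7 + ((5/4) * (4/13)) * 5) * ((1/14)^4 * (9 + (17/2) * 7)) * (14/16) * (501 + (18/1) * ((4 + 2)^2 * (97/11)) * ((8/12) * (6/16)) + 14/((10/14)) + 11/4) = 1706073741/5707520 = 298.92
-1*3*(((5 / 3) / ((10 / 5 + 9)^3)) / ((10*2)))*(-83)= 83 / 5324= 0.02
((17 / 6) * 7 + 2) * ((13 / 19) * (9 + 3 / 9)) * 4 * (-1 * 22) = -2098096 / 171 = -12269.57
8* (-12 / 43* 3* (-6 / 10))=864 / 215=4.02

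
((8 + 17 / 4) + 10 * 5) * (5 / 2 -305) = -150645 / 8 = -18830.62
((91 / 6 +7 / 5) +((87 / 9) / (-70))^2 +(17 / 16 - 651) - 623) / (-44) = 221620451 / 7761600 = 28.55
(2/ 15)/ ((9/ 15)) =2/ 9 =0.22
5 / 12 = 0.42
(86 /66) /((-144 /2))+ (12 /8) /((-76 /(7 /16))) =-19309 /722304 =-0.03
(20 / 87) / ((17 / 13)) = 260 / 1479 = 0.18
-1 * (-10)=10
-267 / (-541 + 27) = 267 / 514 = 0.52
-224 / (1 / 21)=-4704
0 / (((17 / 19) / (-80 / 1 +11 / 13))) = 0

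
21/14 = 3/2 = 1.50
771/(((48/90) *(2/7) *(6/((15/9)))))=44975/32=1405.47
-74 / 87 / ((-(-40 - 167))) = -74 / 18009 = -0.00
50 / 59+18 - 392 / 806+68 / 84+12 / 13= 10033129 / 499317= 20.09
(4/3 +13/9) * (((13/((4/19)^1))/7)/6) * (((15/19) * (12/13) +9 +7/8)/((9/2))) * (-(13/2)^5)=-194492555725/1741824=-111660.28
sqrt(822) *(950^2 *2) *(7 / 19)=665000 *sqrt(822)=19065910.68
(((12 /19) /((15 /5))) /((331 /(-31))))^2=15376 /39551521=0.00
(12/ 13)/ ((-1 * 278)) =-6/ 1807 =-0.00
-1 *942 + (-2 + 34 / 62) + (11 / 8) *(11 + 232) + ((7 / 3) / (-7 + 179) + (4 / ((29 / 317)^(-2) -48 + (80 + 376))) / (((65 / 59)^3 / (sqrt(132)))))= -609.25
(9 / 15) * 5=3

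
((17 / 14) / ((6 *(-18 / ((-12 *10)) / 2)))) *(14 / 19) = 340 / 171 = 1.99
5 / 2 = 2.50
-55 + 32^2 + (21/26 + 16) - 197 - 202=586.81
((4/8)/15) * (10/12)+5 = 181/36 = 5.03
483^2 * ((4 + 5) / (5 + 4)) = 233289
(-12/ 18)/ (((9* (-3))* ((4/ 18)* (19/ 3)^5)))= 27/ 2476099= 0.00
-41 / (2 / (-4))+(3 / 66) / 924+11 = 1890505 / 20328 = 93.00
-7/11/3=-7/33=-0.21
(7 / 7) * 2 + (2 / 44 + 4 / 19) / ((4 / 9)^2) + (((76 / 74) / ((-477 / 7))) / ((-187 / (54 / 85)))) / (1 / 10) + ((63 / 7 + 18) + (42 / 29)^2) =103259775538795 / 3187628467232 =32.39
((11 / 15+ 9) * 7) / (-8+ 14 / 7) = -511 / 45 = -11.36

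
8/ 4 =2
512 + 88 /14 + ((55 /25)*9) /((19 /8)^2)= 6592892 /12635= 521.80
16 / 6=8 / 3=2.67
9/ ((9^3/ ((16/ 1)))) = 16/ 81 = 0.20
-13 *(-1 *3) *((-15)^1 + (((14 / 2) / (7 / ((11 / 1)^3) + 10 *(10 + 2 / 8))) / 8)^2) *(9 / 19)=-6272268586325001 / 22635077312944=-277.10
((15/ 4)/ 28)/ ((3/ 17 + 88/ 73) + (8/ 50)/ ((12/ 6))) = 155125/ 1693328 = 0.09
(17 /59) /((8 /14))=119 /236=0.50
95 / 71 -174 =-12259 / 71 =-172.66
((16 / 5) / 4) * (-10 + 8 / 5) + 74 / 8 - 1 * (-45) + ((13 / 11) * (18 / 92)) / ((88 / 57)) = 53077121 / 1113200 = 47.68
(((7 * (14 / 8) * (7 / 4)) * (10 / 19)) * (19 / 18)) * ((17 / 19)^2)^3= 41395930835 / 6774606864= 6.11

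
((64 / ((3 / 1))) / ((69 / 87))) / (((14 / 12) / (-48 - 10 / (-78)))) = -6930304 / 6279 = -1103.73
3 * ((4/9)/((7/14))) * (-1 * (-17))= 136/3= 45.33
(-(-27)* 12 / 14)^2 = 26244 / 49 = 535.59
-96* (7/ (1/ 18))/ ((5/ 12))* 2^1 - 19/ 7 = -2032223/ 35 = -58063.51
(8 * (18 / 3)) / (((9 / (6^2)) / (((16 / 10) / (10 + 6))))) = 96 / 5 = 19.20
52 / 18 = 26 / 9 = 2.89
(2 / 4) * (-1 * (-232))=116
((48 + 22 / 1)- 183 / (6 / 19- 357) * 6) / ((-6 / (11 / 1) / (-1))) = 302654 / 2259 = 133.98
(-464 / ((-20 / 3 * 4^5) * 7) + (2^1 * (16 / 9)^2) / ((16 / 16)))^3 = 96991520340979682263 / 382277806718976000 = 253.72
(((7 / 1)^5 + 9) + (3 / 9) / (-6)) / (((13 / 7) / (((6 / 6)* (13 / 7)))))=302687 / 18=16815.94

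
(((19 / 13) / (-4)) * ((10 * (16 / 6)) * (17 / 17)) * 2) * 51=-12920 / 13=-993.85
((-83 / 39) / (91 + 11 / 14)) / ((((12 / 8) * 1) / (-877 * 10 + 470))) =3857840 / 30069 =128.30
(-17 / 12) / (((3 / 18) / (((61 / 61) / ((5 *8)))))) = -17 / 80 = -0.21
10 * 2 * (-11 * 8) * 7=-12320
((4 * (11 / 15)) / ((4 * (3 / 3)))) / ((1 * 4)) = 11 / 60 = 0.18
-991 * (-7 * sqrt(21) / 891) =6937 * sqrt(21) / 891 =35.68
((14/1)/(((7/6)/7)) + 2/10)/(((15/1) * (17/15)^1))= 421/85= 4.95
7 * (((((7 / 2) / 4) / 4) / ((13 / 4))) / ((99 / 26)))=49 / 396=0.12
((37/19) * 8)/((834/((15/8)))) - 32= -168839/5282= -31.96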